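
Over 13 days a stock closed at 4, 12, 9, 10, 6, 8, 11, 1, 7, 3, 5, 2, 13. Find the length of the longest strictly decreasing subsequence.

Negate each value so 'decreasing' becomes 'increasing', then run patience tails on the negated sequence:
-4 → extends → [-4]
-12 → replaces -4 → [-12]
-9 → extends → [-12, -9]
-10 → replaces -9 → [-12, -10]
-6 → extends → [-12, -10, -6]
-8 → replaces -6 → [-12, -10, -8]
-11 → replaces -10 → [-12, -11, -8]
-1 → extends → [-12, -11, -8, -1]
-7 → replaces -1 → [-12, -11, -8, -7]
-3 → extends → [-12, -11, -8, -7, -3]
-5 → replaces -3 → [-12, -11, -8, -7, -5]
-2 → extends → [-12, -11, -8, -7, -5, -2]
-13 → replaces -12 → [-13, -11, -8, -7, -5, -2]
Six tails, so the longest strictly decreasing subsequence of the original has length 6.

6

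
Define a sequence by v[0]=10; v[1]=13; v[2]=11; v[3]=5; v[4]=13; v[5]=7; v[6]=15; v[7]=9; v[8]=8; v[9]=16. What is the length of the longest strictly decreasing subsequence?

Let dp[i] be the longest strictly decreasing subsequence ending at i:
i:      0  1  2  3  4  5  6  7  8  9
v[i]:  10 13 11  5 13  7 15  9  8 16
dp:     1  1  2  3  1  3  1  3  4  1
Maximum is 4.

4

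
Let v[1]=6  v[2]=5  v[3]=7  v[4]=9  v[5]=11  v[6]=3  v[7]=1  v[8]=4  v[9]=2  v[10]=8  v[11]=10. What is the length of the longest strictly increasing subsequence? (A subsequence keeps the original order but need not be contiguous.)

Track the smallest tail for each achievable length (strict):
6 → extends → [6]
5 → replaces 6 → [5]
7 → extends → [5, 7]
9 → extends → [5, 7, 9]
11 → extends → [5, 7, 9, 11]
3 → replaces 5 → [3, 7, 9, 11]
1 → replaces 3 → [1, 7, 9, 11]
4 → replaces 7 → [1, 4, 9, 11]
2 → replaces 4 → [1, 2, 9, 11]
8 → replaces 9 → [1, 2, 8, 11]
10 → replaces 11 → [1, 2, 8, 10]
Four tails, so the longest strictly increasing subsequence has length 4 (e.g. 6, 7, 9, 11).

4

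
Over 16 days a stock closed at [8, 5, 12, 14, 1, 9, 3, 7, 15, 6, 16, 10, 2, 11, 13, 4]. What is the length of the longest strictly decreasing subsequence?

5

Negate each value so 'decreasing' becomes 'increasing', then run patience tails on the negated sequence:
-8 → extends → [-8]
-5 → extends → [-8, -5]
-12 → replaces -8 → [-12, -5]
-14 → replaces -12 → [-14, -5]
-1 → extends → [-14, -5, -1]
-9 → replaces -5 → [-14, -9, -1]
-3 → replaces -1 → [-14, -9, -3]
-7 → replaces -3 → [-14, -9, -7]
-15 → replaces -14 → [-15, -9, -7]
-6 → extends → [-15, -9, -7, -6]
-16 → replaces -15 → [-16, -9, -7, -6]
-10 → replaces -9 → [-16, -10, -7, -6]
-2 → extends → [-16, -10, -7, -6, -2]
-11 → replaces -10 → [-16, -11, -7, -6, -2]
-13 → replaces -11 → [-16, -13, -7, -6, -2]
-4 → replaces -2 → [-16, -13, -7, -6, -4]
Five tails, so the longest strictly decreasing subsequence of the original has length 5.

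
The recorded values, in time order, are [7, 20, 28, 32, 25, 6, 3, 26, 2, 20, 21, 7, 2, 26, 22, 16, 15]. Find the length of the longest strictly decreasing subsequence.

5

Negate each value so 'decreasing' becomes 'increasing', then run patience tails on the negated sequence:
-7 → extends → [-7]
-20 → replaces -7 → [-20]
-28 → replaces -20 → [-28]
-32 → replaces -28 → [-32]
-25 → extends → [-32, -25]
-6 → extends → [-32, -25, -6]
-3 → extends → [-32, -25, -6, -3]
-26 → replaces -25 → [-32, -26, -6, -3]
-2 → extends → [-32, -26, -6, -3, -2]
-20 → replaces -6 → [-32, -26, -20, -3, -2]
-21 → replaces -20 → [-32, -26, -21, -3, -2]
-7 → replaces -3 → [-32, -26, -21, -7, -2]
-2 → already a tail → [-32, -26, -21, -7, -2]
-26 → already a tail → [-32, -26, -21, -7, -2]
-22 → replaces -21 → [-32, -26, -22, -7, -2]
-16 → replaces -7 → [-32, -26, -22, -16, -2]
-15 → replaces -2 → [-32, -26, -22, -16, -15]
Five tails, so the longest strictly decreasing subsequence of the original has length 5.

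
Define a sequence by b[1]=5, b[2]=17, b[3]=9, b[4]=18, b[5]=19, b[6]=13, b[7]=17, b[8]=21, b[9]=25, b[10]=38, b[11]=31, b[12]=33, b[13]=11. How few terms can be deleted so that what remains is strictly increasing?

Fewest deletions = n − (longest strictly increasing subsequence).
i:      1  2  3  4  5  6  7  8  9 10 11 12 13
b[i]:   5 17  9 18 19 13 17 21 25 38 31 33 11
dp:     1  2  2  3  4  3  4  5  6  7  7  8  3
max dp = 8, so deletions = 13 − 8 = 5.

5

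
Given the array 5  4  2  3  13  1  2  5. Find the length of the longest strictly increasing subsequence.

3

Track the smallest tail for each achievable length (strict):
5 → extends → [5]
4 → replaces 5 → [4]
2 → replaces 4 → [2]
3 → extends → [2, 3]
13 → extends → [2, 3, 13]
1 → replaces 2 → [1, 3, 13]
2 → replaces 3 → [1, 2, 13]
5 → replaces 13 → [1, 2, 5]
Three tails, so the longest strictly increasing subsequence has length 3 (e.g. 2, 3, 13).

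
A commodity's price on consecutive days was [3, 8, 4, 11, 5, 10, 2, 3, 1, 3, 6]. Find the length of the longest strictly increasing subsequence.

Track the smallest tail for each achievable length (strict):
3 → extends → [3]
8 → extends → [3, 8]
4 → replaces 8 → [3, 4]
11 → extends → [3, 4, 11]
5 → replaces 11 → [3, 4, 5]
10 → extends → [3, 4, 5, 10]
2 → replaces 3 → [2, 4, 5, 10]
3 → replaces 4 → [2, 3, 5, 10]
1 → replaces 2 → [1, 3, 5, 10]
3 → already a tail → [1, 3, 5, 10]
6 → replaces 10 → [1, 3, 5, 6]
Four tails, so the longest strictly increasing subsequence has length 4 (e.g. 3, 4, 5, 10).

4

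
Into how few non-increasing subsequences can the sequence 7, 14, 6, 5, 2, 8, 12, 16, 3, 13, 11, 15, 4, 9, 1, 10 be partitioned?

5

Place each on the leftmost legal pile:
7 → new pile 1 (tops now [7])
14 → new pile 2 (tops now [7, 14])
6 → pile 1 (tops now [6, 14])
5 → pile 1 (tops now [5, 14])
2 → pile 1 (tops now [2, 14])
8 → pile 2 (tops now [2, 8])
12 → new pile 3 (tops now [2, 8, 12])
16 → new pile 4 (tops now [2, 8, 12, 16])
3 → pile 2 (tops now [2, 3, 12, 16])
13 → pile 4 (tops now [2, 3, 12, 13])
11 → pile 3 (tops now [2, 3, 11, 13])
15 → new pile 5 (tops now [2, 3, 11, 13, 15])
4 → pile 3 (tops now [2, 3, 4, 13, 15])
9 → pile 4 (tops now [2, 3, 4, 9, 15])
1 → pile 1 (tops now [1, 3, 4, 9, 15])
10 → pile 5 (tops now [1, 3, 4, 9, 10])
Five piles.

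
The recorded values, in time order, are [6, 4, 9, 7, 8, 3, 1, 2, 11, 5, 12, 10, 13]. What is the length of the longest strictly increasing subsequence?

6

Track the smallest tail for each achievable length (strict):
6 → extends → [6]
4 → replaces 6 → [4]
9 → extends → [4, 9]
7 → replaces 9 → [4, 7]
8 → extends → [4, 7, 8]
3 → replaces 4 → [3, 7, 8]
1 → replaces 3 → [1, 7, 8]
2 → replaces 7 → [1, 2, 8]
11 → extends → [1, 2, 8, 11]
5 → replaces 8 → [1, 2, 5, 11]
12 → extends → [1, 2, 5, 11, 12]
10 → replaces 11 → [1, 2, 5, 10, 12]
13 → extends → [1, 2, 5, 10, 12, 13]
Six tails, so the longest strictly increasing subsequence has length 6 (e.g. 6, 7, 8, 11, 12, 13).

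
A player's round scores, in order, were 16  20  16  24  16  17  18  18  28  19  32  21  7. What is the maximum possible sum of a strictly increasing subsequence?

120

Let S[i] be the best sum of a strictly increasing subsequence ending at i:
i:       1   2   3   4   5   6   7   8   9  10  11  12  13
a[i]:   16  20  16  24  16  17  18  18  28  19  32  21   7
S:      16  36  16  60  16  33  51  51  88  70 120  91   7
Maximum is 120 (e.g. 16 + 20 + 24 + 28 + 32).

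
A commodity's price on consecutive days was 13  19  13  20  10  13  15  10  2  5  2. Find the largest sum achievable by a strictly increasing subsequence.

Let S[i] be the best sum of a strictly increasing subsequence ending at i:
i:      1  2  3  4  5  6  7  8  9 10 11
a[i]:  13 19 13 20 10 13 15 10  2  5  2
S:     13 32 13 52 10 23 38 10  2  7  2
Maximum is 52 (e.g. 13 + 19 + 20).

52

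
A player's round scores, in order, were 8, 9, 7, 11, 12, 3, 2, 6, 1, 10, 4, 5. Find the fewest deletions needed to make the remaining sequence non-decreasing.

8

Fewest deletions = n − (longest non-decreasing subsequence).
Patience tails:
8 → extends → [8]
9 → extends → [8, 9]
7 → replaces 8 → [7, 9]
11 → extends → [7, 9, 11]
12 → extends → [7, 9, 11, 12]
3 → replaces 7 → [3, 9, 11, 12]
2 → replaces 3 → [2, 9, 11, 12]
6 → replaces 9 → [2, 6, 11, 12]
1 → replaces 2 → [1, 6, 11, 12]
10 → replaces 11 → [1, 6, 10, 12]
4 → replaces 6 → [1, 4, 10, 12]
5 → replaces 10 → [1, 4, 5, 12]
Longest non-decreasing subsequence has length 4, so deletions = 12 − 4 = 8.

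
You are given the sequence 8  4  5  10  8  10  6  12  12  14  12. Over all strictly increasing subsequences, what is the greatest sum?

Let S[i] be the best sum of a strictly increasing subsequence ending at i:
i:      1  2  3  4  5  6  7  8  9 10 11
a[i]:   8  4  5 10  8 10  6 12 12 14 12
S:      8  4  9 19 17 27 15 39 39 53 39
Maximum is 53 (e.g. 4 + 5 + 8 + 10 + 12 + 14).

53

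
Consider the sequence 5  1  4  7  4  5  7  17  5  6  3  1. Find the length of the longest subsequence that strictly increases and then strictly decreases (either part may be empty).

8

inc[i] = longest strictly increasing subsequence ending at i; dec[i] = longest strictly decreasing subsequence starting at i:
i:      1  2  3  4  5  6  7  8  9 10 11 12
a[i]:   5  1  4  7  4  5  7 17  5  6  3  1
inc:    1  1  2  3  2  3  4  5  3  4  2  1
dec:    4  1  3  4  3  3  4  4  3  3  2  1
Best peak at i=8 (value 17): inc=5, dec=4, length 5+4−1 = 8.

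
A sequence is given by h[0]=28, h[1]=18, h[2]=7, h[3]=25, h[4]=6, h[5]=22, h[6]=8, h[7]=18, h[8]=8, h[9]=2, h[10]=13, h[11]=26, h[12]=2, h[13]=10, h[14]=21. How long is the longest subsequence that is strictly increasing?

4

Let dp[i] be the length of the longest such subsequence ending at index i:
i:      0  1  2  3  4  5  6  7  8  9 10 11 12 13 14
h[i]:  28 18  7 25  6 22  8 18  8  2 13 26  2 10 21
dp:     1  1  1  2  1  2  2  3  2  1  3  4  1  3  4
Maximum dp value is 4.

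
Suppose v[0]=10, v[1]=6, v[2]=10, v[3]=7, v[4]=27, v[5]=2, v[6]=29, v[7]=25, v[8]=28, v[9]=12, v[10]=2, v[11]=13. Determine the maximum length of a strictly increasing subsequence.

4

Track the smallest tail for each achievable length (strict):
10 → extends → [10]
6 → replaces 10 → [6]
10 → extends → [6, 10]
7 → replaces 10 → [6, 7]
27 → extends → [6, 7, 27]
2 → replaces 6 → [2, 7, 27]
29 → extends → [2, 7, 27, 29]
25 → replaces 27 → [2, 7, 25, 29]
28 → replaces 29 → [2, 7, 25, 28]
12 → replaces 25 → [2, 7, 12, 28]
2 → already a tail → [2, 7, 12, 28]
13 → replaces 28 → [2, 7, 12, 13]
Four tails, so the longest strictly increasing subsequence has length 4 (e.g. 6, 10, 27, 29).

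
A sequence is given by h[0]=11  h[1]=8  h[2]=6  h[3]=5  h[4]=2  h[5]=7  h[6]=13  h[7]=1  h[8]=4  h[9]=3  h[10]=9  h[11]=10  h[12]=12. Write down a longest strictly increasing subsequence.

Patience tails give the LIS length; then backtrack through the dp parents:
11 → extends → [11]
8 → replaces 11 → [8]
6 → replaces 8 → [6]
5 → replaces 6 → [5]
2 → replaces 5 → [2]
7 → extends → [2, 7]
13 → extends → [2, 7, 13]
1 → replaces 2 → [1, 7, 13]
4 → replaces 7 → [1, 4, 13]
3 → replaces 4 → [1, 3, 13]
9 → replaces 13 → [1, 3, 9]
10 → extends → [1, 3, 9, 10]
12 → extends → [1, 3, 9, 10, 12]
Length 5; one witness is 6, 7, 9, 10, 12.

6, 7, 9, 10, 12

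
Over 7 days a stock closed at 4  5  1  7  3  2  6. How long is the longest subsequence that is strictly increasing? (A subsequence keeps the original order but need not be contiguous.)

3

Let dp[i] be the length of the longest such subsequence ending at index i:
i:     1 2 3 4 5 6 7
a[i]:  4 5 1 7 3 2 6
dp:    1 2 1 3 2 2 3
Maximum dp value is 3.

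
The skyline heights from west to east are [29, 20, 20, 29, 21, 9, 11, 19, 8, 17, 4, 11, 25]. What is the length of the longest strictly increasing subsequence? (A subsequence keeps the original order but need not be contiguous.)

4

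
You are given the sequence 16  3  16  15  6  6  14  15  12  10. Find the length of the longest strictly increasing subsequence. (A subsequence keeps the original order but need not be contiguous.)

Let dp[i] be the length of the longest such subsequence ending at index i:
i:      1  2  3  4  5  6  7  8  9 10
a[i]:  16  3 16 15  6  6 14 15 12 10
dp:     1  1  2  2  2  2  3  4  3  3
Maximum dp value is 4.

4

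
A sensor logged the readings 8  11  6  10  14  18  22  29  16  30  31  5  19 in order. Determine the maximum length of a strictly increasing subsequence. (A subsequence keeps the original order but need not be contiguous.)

Track the smallest tail for each achievable length (strict):
8 → extends → [8]
11 → extends → [8, 11]
6 → replaces 8 → [6, 11]
10 → replaces 11 → [6, 10]
14 → extends → [6, 10, 14]
18 → extends → [6, 10, 14, 18]
22 → extends → [6, 10, 14, 18, 22]
29 → extends → [6, 10, 14, 18, 22, 29]
16 → replaces 18 → [6, 10, 14, 16, 22, 29]
30 → extends → [6, 10, 14, 16, 22, 29, 30]
31 → extends → [6, 10, 14, 16, 22, 29, 30, 31]
5 → replaces 6 → [5, 10, 14, 16, 22, 29, 30, 31]
19 → replaces 22 → [5, 10, 14, 16, 19, 29, 30, 31]
Eight tails, so the longest strictly increasing subsequence has length 8 (e.g. 8, 11, 14, 18, 22, 29, 30, 31).

8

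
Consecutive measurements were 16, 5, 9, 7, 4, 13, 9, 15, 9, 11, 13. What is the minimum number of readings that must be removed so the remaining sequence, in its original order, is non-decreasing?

Fewest deletions = n − (longest non-decreasing subsequence).
Patience tails:
16 → extends → [16]
5 → replaces 16 → [5]
9 → extends → [5, 9]
7 → replaces 9 → [5, 7]
4 → replaces 5 → [4, 7]
13 → extends → [4, 7, 13]
9 → replaces 13 → [4, 7, 9]
15 → extends → [4, 7, 9, 15]
9 → replaces 15 → [4, 7, 9, 9]
11 → extends → [4, 7, 9, 9, 11]
13 → extends → [4, 7, 9, 9, 11, 13]
Longest non-decreasing subsequence has length 6, so deletions = 11 − 6 = 5.

5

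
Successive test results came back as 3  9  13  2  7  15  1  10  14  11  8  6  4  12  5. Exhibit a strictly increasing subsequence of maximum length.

Patience tails give the LIS length; then backtrack through the dp parents:
3 → extends → [3]
9 → extends → [3, 9]
13 → extends → [3, 9, 13]
2 → replaces 3 → [2, 9, 13]
7 → replaces 9 → [2, 7, 13]
15 → extends → [2, 7, 13, 15]
1 → replaces 2 → [1, 7, 13, 15]
10 → replaces 13 → [1, 7, 10, 15]
14 → replaces 15 → [1, 7, 10, 14]
11 → replaces 14 → [1, 7, 10, 11]
8 → replaces 10 → [1, 7, 8, 11]
6 → replaces 7 → [1, 6, 8, 11]
4 → replaces 6 → [1, 4, 8, 11]
12 → extends → [1, 4, 8, 11, 12]
5 → replaces 8 → [1, 4, 5, 11, 12]
Length 5; one witness is 3, 9, 10, 11, 12.

3, 9, 10, 11, 12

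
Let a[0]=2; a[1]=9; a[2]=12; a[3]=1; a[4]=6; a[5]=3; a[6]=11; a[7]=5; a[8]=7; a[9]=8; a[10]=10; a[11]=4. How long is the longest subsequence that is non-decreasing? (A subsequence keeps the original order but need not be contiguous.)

Track the smallest tail for each achievable length (allowing ties):
2 → extends → [2]
9 → extends → [2, 9]
12 → extends → [2, 9, 12]
1 → replaces 2 → [1, 9, 12]
6 → replaces 9 → [1, 6, 12]
3 → replaces 6 → [1, 3, 12]
11 → replaces 12 → [1, 3, 11]
5 → replaces 11 → [1, 3, 5]
7 → extends → [1, 3, 5, 7]
8 → extends → [1, 3, 5, 7, 8]
10 → extends → [1, 3, 5, 7, 8, 10]
4 → replaces 5 → [1, 3, 4, 7, 8, 10]
Six tails, so the longest non-decreasing subsequence has length 6 (e.g. 2, 3, 5, 7, 8, 10).

6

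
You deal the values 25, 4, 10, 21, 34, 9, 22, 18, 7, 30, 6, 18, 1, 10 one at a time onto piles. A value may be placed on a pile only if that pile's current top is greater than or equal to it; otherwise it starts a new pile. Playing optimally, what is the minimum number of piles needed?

5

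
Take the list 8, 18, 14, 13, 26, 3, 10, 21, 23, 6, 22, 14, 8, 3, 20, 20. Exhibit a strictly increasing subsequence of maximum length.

8, 18, 21, 23

Patience tails give the LIS length; then backtrack through the dp parents:
8 → extends → [8]
18 → extends → [8, 18]
14 → replaces 18 → [8, 14]
13 → replaces 14 → [8, 13]
26 → extends → [8, 13, 26]
3 → replaces 8 → [3, 13, 26]
10 → replaces 13 → [3, 10, 26]
21 → replaces 26 → [3, 10, 21]
23 → extends → [3, 10, 21, 23]
6 → replaces 10 → [3, 6, 21, 23]
22 → replaces 23 → [3, 6, 21, 22]
14 → replaces 21 → [3, 6, 14, 22]
8 → replaces 14 → [3, 6, 8, 22]
3 → already a tail → [3, 6, 8, 22]
20 → replaces 22 → [3, 6, 8, 20]
20 → already a tail → [3, 6, 8, 20]
Length 4; one witness is 8, 18, 21, 23.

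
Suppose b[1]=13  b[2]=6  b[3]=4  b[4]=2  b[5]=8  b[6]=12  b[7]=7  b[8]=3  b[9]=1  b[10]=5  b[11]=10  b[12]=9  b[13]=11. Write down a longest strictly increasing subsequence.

Patience tails give the LIS length; then backtrack through the dp parents:
13 → extends → [13]
6 → replaces 13 → [6]
4 → replaces 6 → [4]
2 → replaces 4 → [2]
8 → extends → [2, 8]
12 → extends → [2, 8, 12]
7 → replaces 8 → [2, 7, 12]
3 → replaces 7 → [2, 3, 12]
1 → replaces 2 → [1, 3, 12]
5 → replaces 12 → [1, 3, 5]
10 → extends → [1, 3, 5, 10]
9 → replaces 10 → [1, 3, 5, 9]
11 → extends → [1, 3, 5, 9, 11]
Length 5; one witness is 2, 3, 5, 10, 11.

2, 3, 5, 10, 11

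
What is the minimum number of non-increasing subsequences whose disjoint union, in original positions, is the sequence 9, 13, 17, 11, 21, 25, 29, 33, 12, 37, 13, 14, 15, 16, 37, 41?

9

The minimum number of non-increasing subsequences covering a sequence equals the length of its longest strictly increasing subsequence.
LIS length is 9 (e.g. 9, 13, 17, 21, 25, 29, 33, 37, 41), so 9 piles are needed.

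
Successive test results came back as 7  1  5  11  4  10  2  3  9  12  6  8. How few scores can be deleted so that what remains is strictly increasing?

Fewest deletions = n − (longest strictly increasing subsequence).
Patience tails:
7 → extends → [7]
1 → replaces 7 → [1]
5 → extends → [1, 5]
11 → extends → [1, 5, 11]
4 → replaces 5 → [1, 4, 11]
10 → replaces 11 → [1, 4, 10]
2 → replaces 4 → [1, 2, 10]
3 → replaces 10 → [1, 2, 3]
9 → extends → [1, 2, 3, 9]
12 → extends → [1, 2, 3, 9, 12]
6 → replaces 9 → [1, 2, 3, 6, 12]
8 → replaces 12 → [1, 2, 3, 6, 8]
Longest strictly increasing subsequence has length 5, so deletions = 12 − 5 = 7.

7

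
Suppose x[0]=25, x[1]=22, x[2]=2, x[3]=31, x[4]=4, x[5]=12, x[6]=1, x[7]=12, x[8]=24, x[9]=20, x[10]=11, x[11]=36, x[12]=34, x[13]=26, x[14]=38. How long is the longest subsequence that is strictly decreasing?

4

Negate each value so 'decreasing' becomes 'increasing', then run patience tails on the negated sequence:
-25 → extends → [-25]
-22 → extends → [-25, -22]
-2 → extends → [-25, -22, -2]
-31 → replaces -25 → [-31, -22, -2]
-4 → replaces -2 → [-31, -22, -4]
-12 → replaces -4 → [-31, -22, -12]
-1 → extends → [-31, -22, -12, -1]
-12 → already a tail → [-31, -22, -12, -1]
-24 → replaces -22 → [-31, -24, -12, -1]
-20 → replaces -12 → [-31, -24, -20, -1]
-11 → replaces -1 → [-31, -24, -20, -11]
-36 → replaces -31 → [-36, -24, -20, -11]
-34 → replaces -24 → [-36, -34, -20, -11]
-26 → replaces -20 → [-36, -34, -26, -11]
-38 → replaces -36 → [-38, -34, -26, -11]
Four tails, so the longest strictly decreasing subsequence of the original has length 4.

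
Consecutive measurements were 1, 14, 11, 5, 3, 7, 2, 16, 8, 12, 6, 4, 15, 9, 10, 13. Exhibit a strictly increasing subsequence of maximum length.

Patience tails give the LIS length; then backtrack through the dp parents:
1 → extends → [1]
14 → extends → [1, 14]
11 → replaces 14 → [1, 11]
5 → replaces 11 → [1, 5]
3 → replaces 5 → [1, 3]
7 → extends → [1, 3, 7]
2 → replaces 3 → [1, 2, 7]
16 → extends → [1, 2, 7, 16]
8 → replaces 16 → [1, 2, 7, 8]
12 → extends → [1, 2, 7, 8, 12]
6 → replaces 7 → [1, 2, 6, 8, 12]
4 → replaces 6 → [1, 2, 4, 8, 12]
15 → extends → [1, 2, 4, 8, 12, 15]
9 → replaces 12 → [1, 2, 4, 8, 9, 15]
10 → replaces 15 → [1, 2, 4, 8, 9, 10]
13 → extends → [1, 2, 4, 8, 9, 10, 13]
Length 7; one witness is 1, 5, 7, 8, 9, 10, 13.

1, 5, 7, 8, 9, 10, 13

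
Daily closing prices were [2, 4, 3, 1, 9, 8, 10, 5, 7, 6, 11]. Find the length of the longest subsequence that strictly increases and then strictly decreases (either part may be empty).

6

inc[i] = longest strictly increasing subsequence ending at i; dec[i] = longest strictly decreasing subsequence starting at i:
i:      1  2  3  4  5  6  7  8  9 10 11
a[i]:   2  4  3  1  9  8 10  5  7  6 11
inc:    1  2  2  1  3  3  4  3  4  4  5
dec:    2  3  2  1  4  3  3  1  2  1  1
Best peak at i=5 (value 9): inc=3, dec=4, length 3+4−1 = 6.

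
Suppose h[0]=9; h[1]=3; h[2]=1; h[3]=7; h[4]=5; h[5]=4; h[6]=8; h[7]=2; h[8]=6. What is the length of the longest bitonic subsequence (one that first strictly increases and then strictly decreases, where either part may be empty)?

inc[i] = longest strictly increasing subsequence ending at i; dec[i] = longest strictly decreasing subsequence starting at i:
i:     0 1 2 3 4 5 6 7 8
h[i]:  9 3 1 7 5 4 8 2 6
inc:   1 1 1 2 2 2 3 2 3
dec:   5 2 1 4 3 2 2 1 1
Best peak at i=0 (value 9): inc=1, dec=5, length 1+5−1 = 5.

5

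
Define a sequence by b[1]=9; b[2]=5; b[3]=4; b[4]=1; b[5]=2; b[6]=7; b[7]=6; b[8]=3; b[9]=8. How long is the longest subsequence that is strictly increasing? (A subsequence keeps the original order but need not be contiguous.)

4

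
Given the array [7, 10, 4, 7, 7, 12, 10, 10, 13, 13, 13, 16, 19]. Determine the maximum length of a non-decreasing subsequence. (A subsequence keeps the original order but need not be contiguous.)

10

Let dp[i] be the length of the longest such subsequence ending at index i:
i:      1  2  3  4  5  6  7  8  9 10 11 12 13
a[i]:   7 10  4  7  7 12 10 10 13 13 13 16 19
dp:     1  2  1  2  3  4  4  5  6  7  8  9 10
Maximum dp value is 10.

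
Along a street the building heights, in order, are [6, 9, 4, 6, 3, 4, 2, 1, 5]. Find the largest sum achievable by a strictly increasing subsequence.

Let S[i] be the best sum of a strictly increasing subsequence ending at i:
i:      1  2  3  4  5  6  7  8  9
a[i]:   6  9  4  6  3  4  2  1  5
S:      6 15  4 10  3  7  2  1 12
Maximum is 15 (e.g. 6 + 9).

15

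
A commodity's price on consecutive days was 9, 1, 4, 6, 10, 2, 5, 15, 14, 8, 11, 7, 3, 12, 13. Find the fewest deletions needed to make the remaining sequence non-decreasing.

Fewest deletions = n − (longest non-decreasing subsequence).
i:      1  2  3  4  5  6  7  8  9 10 11 12 13 14 15
a[i]:   9  1  4  6 10  2  5 15 14  8 11  7  3 12 13
dp:     1  1  2  3  4  2  3  5  5  4  5  4  3  6  7
max dp = 7, so deletions = 15 − 7 = 8.

8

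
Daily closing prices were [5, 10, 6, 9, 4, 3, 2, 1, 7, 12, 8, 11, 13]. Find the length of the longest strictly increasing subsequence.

Let dp[i] be the length of the longest such subsequence ending at index i:
i:      1  2  3  4  5  6  7  8  9 10 11 12 13
a[i]:   5 10  6  9  4  3  2  1  7 12  8 11 13
dp:     1  2  2  3  1  1  1  1  3  4  4  5  6
Maximum dp value is 6.

6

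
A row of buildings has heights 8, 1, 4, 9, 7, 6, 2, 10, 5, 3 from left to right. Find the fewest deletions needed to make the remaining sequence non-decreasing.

Fewest deletions = n − (longest non-decreasing subsequence).
Patience tails:
8 → extends → [8]
1 → replaces 8 → [1]
4 → extends → [1, 4]
9 → extends → [1, 4, 9]
7 → replaces 9 → [1, 4, 7]
6 → replaces 7 → [1, 4, 6]
2 → replaces 4 → [1, 2, 6]
10 → extends → [1, 2, 6, 10]
5 → replaces 6 → [1, 2, 5, 10]
3 → replaces 5 → [1, 2, 3, 10]
Longest non-decreasing subsequence has length 4, so deletions = 10 − 4 = 6.

6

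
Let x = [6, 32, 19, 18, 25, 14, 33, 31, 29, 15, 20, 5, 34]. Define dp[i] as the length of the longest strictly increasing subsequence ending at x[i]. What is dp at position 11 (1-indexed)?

dp[i] = 1 + max{dp[j] : j<i, x[j]<x[i]} (or 1 if no such j):
i:      1  2  3  4  5  6  7  8  9 10 11 12 13
x[i]:   6 32 19 18 25 14 33 31 29 15 20  5 34
dp:     1  2  2  2  3  2  4  4  4  3  4  1  5
At index 11 the value is 4.

4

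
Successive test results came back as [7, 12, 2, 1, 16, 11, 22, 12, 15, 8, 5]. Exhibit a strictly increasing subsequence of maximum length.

Patience tails give the LIS length; then backtrack through the dp parents:
7 → extends → [7]
12 → extends → [7, 12]
2 → replaces 7 → [2, 12]
1 → replaces 2 → [1, 12]
16 → extends → [1, 12, 16]
11 → replaces 12 → [1, 11, 16]
22 → extends → [1, 11, 16, 22]
12 → replaces 16 → [1, 11, 12, 22]
15 → replaces 22 → [1, 11, 12, 15]
8 → replaces 11 → [1, 8, 12, 15]
5 → replaces 8 → [1, 5, 12, 15]
Length 4; one witness is 7, 12, 16, 22.

7, 12, 16, 22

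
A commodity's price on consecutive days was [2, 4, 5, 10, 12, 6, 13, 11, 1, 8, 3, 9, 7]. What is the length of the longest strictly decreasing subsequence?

Let dp[i] be the longest strictly decreasing subsequence ending at i:
i:      1  2  3  4  5  6  7  8  9 10 11 12 13
a[i]:   2  4  5 10 12  6 13 11  1  8  3  9  7
dp:     1  1  1  1  1  2  1  2  3  3  4  3  4
Maximum is 4.

4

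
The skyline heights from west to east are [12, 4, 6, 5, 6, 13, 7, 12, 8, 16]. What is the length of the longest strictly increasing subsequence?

6

Let dp[i] be the length of the longest such subsequence ending at index i:
i:      1  2  3  4  5  6  7  8  9 10
a[i]:  12  4  6  5  6 13  7 12  8 16
dp:     1  1  2  2  3  4  4  5  5  6
Maximum dp value is 6.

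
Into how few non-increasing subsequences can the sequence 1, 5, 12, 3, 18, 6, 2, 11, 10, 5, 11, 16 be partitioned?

Place each on the leftmost legal pile:
1 → new pile 1 (tops now [1])
5 → new pile 2 (tops now [1, 5])
12 → new pile 3 (tops now [1, 5, 12])
3 → pile 2 (tops now [1, 3, 12])
18 → new pile 4 (tops now [1, 3, 12, 18])
6 → pile 3 (tops now [1, 3, 6, 18])
2 → pile 2 (tops now [1, 2, 6, 18])
11 → pile 4 (tops now [1, 2, 6, 11])
10 → pile 4 (tops now [1, 2, 6, 10])
5 → pile 3 (tops now [1, 2, 5, 10])
11 → new pile 5 (tops now [1, 2, 5, 10, 11])
16 → new pile 6 (tops now [1, 2, 5, 10, 11, 16])
Six piles.

6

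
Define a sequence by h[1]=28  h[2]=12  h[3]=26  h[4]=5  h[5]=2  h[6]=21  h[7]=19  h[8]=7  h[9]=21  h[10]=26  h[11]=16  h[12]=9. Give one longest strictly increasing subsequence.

12, 19, 21, 26

Patience tails give the LIS length; then backtrack through the dp parents:
28 → extends → [28]
12 → replaces 28 → [12]
26 → extends → [12, 26]
5 → replaces 12 → [5, 26]
2 → replaces 5 → [2, 26]
21 → replaces 26 → [2, 21]
19 → replaces 21 → [2, 19]
7 → replaces 19 → [2, 7]
21 → extends → [2, 7, 21]
26 → extends → [2, 7, 21, 26]
16 → replaces 21 → [2, 7, 16, 26]
9 → replaces 16 → [2, 7, 9, 26]
Length 4; one witness is 12, 19, 21, 26.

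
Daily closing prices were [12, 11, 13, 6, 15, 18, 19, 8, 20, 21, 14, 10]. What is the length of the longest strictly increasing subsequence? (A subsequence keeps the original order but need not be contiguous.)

7

Let dp[i] be the length of the longest such subsequence ending at index i:
i:      1  2  3  4  5  6  7  8  9 10 11 12
a[i]:  12 11 13  6 15 18 19  8 20 21 14 10
dp:     1  1  2  1  3  4  5  2  6  7  3  3
Maximum dp value is 7.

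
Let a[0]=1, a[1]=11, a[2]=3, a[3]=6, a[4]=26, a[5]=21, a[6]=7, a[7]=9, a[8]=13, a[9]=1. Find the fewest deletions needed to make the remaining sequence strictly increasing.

4

Fewest deletions = n − (longest strictly increasing subsequence).
i:      0  1  2  3  4  5  6  7  8  9
a[i]:   1 11  3  6 26 21  7  9 13  1
dp:     1  2  2  3  4  4  4  5  6  1
max dp = 6, so deletions = 10 − 6 = 4.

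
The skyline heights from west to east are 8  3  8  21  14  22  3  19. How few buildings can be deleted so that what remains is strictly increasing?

Fewest deletions = n − (longest strictly increasing subsequence).
Patience tails:
8 → extends → [8]
3 → replaces 8 → [3]
8 → extends → [3, 8]
21 → extends → [3, 8, 21]
14 → replaces 21 → [3, 8, 14]
22 → extends → [3, 8, 14, 22]
3 → already a tail → [3, 8, 14, 22]
19 → replaces 22 → [3, 8, 14, 19]
Longest strictly increasing subsequence has length 4, so deletions = 8 − 4 = 4.

4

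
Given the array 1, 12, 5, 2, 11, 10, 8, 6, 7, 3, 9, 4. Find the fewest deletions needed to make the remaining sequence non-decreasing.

Fewest deletions = n − (longest non-decreasing subsequence).
Patience tails:
1 → extends → [1]
12 → extends → [1, 12]
5 → replaces 12 → [1, 5]
2 → replaces 5 → [1, 2]
11 → extends → [1, 2, 11]
10 → replaces 11 → [1, 2, 10]
8 → replaces 10 → [1, 2, 8]
6 → replaces 8 → [1, 2, 6]
7 → extends → [1, 2, 6, 7]
3 → replaces 6 → [1, 2, 3, 7]
9 → extends → [1, 2, 3, 7, 9]
4 → replaces 7 → [1, 2, 3, 4, 9]
Longest non-decreasing subsequence has length 5, so deletions = 12 − 5 = 7.

7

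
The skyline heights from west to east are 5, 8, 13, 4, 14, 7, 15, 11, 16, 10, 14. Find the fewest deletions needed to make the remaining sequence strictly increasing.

Fewest deletions = n − (longest strictly increasing subsequence).
Patience tails:
5 → extends → [5]
8 → extends → [5, 8]
13 → extends → [5, 8, 13]
4 → replaces 5 → [4, 8, 13]
14 → extends → [4, 8, 13, 14]
7 → replaces 8 → [4, 7, 13, 14]
15 → extends → [4, 7, 13, 14, 15]
11 → replaces 13 → [4, 7, 11, 14, 15]
16 → extends → [4, 7, 11, 14, 15, 16]
10 → replaces 11 → [4, 7, 10, 14, 15, 16]
14 → already a tail → [4, 7, 10, 14, 15, 16]
Longest strictly increasing subsequence has length 6, so deletions = 11 − 6 = 5.

5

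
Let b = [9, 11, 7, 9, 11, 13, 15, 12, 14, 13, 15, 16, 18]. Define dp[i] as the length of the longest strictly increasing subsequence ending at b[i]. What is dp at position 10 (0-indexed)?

6

dp[i] = 1 + max{dp[j] : j<i, b[j]<b[i]} (or 1 if no such j):
i:      0  1  2  3  4  5  6  7  8  9 10 11 12
b[i]:   9 11  7  9 11 13 15 12 14 13 15 16 18
dp:     1  2  1  2  3  4  5  4  5  5  6  7  8
At index 10 the value is 6.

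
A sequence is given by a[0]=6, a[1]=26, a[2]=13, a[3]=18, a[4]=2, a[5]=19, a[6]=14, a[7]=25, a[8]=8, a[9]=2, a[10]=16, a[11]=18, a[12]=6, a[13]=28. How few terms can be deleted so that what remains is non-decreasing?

Fewest deletions = n − (longest non-decreasing subsequence).
Patience tails:
6 → extends → [6]
26 → extends → [6, 26]
13 → replaces 26 → [6, 13]
18 → extends → [6, 13, 18]
2 → replaces 6 → [2, 13, 18]
19 → extends → [2, 13, 18, 19]
14 → replaces 18 → [2, 13, 14, 19]
25 → extends → [2, 13, 14, 19, 25]
8 → replaces 13 → [2, 8, 14, 19, 25]
2 → replaces 8 → [2, 2, 14, 19, 25]
16 → replaces 19 → [2, 2, 14, 16, 25]
18 → replaces 25 → [2, 2, 14, 16, 18]
6 → replaces 14 → [2, 2, 6, 16, 18]
28 → extends → [2, 2, 6, 16, 18, 28]
Longest non-decreasing subsequence has length 6, so deletions = 14 − 6 = 8.

8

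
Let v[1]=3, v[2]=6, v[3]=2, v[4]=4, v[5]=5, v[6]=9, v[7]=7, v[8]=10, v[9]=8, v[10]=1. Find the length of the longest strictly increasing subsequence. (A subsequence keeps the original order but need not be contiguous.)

5

Track the smallest tail for each achievable length (strict):
3 → extends → [3]
6 → extends → [3, 6]
2 → replaces 3 → [2, 6]
4 → replaces 6 → [2, 4]
5 → extends → [2, 4, 5]
9 → extends → [2, 4, 5, 9]
7 → replaces 9 → [2, 4, 5, 7]
10 → extends → [2, 4, 5, 7, 10]
8 → replaces 10 → [2, 4, 5, 7, 8]
1 → replaces 2 → [1, 4, 5, 7, 8]
Five tails, so the longest strictly increasing subsequence has length 5 (e.g. 3, 4, 5, 9, 10).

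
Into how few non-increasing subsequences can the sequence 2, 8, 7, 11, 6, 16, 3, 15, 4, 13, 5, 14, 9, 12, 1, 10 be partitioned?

6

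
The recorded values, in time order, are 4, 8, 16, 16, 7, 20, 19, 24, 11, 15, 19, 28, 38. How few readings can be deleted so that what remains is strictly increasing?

6

Fewest deletions = n − (longest strictly increasing subsequence).
Patience tails:
4 → extends → [4]
8 → extends → [4, 8]
16 → extends → [4, 8, 16]
16 → already a tail → [4, 8, 16]
7 → replaces 8 → [4, 7, 16]
20 → extends → [4, 7, 16, 20]
19 → replaces 20 → [4, 7, 16, 19]
24 → extends → [4, 7, 16, 19, 24]
11 → replaces 16 → [4, 7, 11, 19, 24]
15 → replaces 19 → [4, 7, 11, 15, 24]
19 → replaces 24 → [4, 7, 11, 15, 19]
28 → extends → [4, 7, 11, 15, 19, 28]
38 → extends → [4, 7, 11, 15, 19, 28, 38]
Longest strictly increasing subsequence has length 7, so deletions = 13 − 7 = 6.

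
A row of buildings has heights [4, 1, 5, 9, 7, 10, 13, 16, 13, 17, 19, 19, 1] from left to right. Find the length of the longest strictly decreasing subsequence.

3

Negate each value so 'decreasing' becomes 'increasing', then run patience tails on the negated sequence:
-4 → extends → [-4]
-1 → extends → [-4, -1]
-5 → replaces -4 → [-5, -1]
-9 → replaces -5 → [-9, -1]
-7 → replaces -1 → [-9, -7]
-10 → replaces -9 → [-10, -7]
-13 → replaces -10 → [-13, -7]
-16 → replaces -13 → [-16, -7]
-13 → replaces -7 → [-16, -13]
-17 → replaces -16 → [-17, -13]
-19 → replaces -17 → [-19, -13]
-19 → already a tail → [-19, -13]
-1 → extends → [-19, -13, -1]
Three tails, so the longest strictly decreasing subsequence of the original has length 3.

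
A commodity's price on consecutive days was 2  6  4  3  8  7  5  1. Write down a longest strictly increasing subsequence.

Patience tails give the LIS length; then backtrack through the dp parents:
2 → extends → [2]
6 → extends → [2, 6]
4 → replaces 6 → [2, 4]
3 → replaces 4 → [2, 3]
8 → extends → [2, 3, 8]
7 → replaces 8 → [2, 3, 7]
5 → replaces 7 → [2, 3, 5]
1 → replaces 2 → [1, 3, 5]
Length 3; one witness is 2, 6, 8.

2, 6, 8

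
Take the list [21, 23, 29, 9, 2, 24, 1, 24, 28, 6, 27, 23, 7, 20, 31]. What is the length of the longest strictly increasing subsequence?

Track the smallest tail for each achievable length (strict):
21 → extends → [21]
23 → extends → [21, 23]
29 → extends → [21, 23, 29]
9 → replaces 21 → [9, 23, 29]
2 → replaces 9 → [2, 23, 29]
24 → replaces 29 → [2, 23, 24]
1 → replaces 2 → [1, 23, 24]
24 → already a tail → [1, 23, 24]
28 → extends → [1, 23, 24, 28]
6 → replaces 23 → [1, 6, 24, 28]
27 → replaces 28 → [1, 6, 24, 27]
23 → replaces 24 → [1, 6, 23, 27]
7 → replaces 23 → [1, 6, 7, 27]
20 → replaces 27 → [1, 6, 7, 20]
31 → extends → [1, 6, 7, 20, 31]
Five tails, so the longest strictly increasing subsequence has length 5 (e.g. 21, 23, 24, 28, 31).

5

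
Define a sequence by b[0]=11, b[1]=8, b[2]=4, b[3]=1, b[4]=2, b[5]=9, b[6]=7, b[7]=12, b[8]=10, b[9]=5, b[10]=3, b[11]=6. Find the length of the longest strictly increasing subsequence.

4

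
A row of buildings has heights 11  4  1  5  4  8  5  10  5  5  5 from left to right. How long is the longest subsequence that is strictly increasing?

4

Track the smallest tail for each achievable length (strict):
11 → extends → [11]
4 → replaces 11 → [4]
1 → replaces 4 → [1]
5 → extends → [1, 5]
4 → replaces 5 → [1, 4]
8 → extends → [1, 4, 8]
5 → replaces 8 → [1, 4, 5]
10 → extends → [1, 4, 5, 10]
5 → already a tail → [1, 4, 5, 10]
5 → already a tail → [1, 4, 5, 10]
5 → already a tail → [1, 4, 5, 10]
Four tails, so the longest strictly increasing subsequence has length 4 (e.g. 4, 5, 8, 10).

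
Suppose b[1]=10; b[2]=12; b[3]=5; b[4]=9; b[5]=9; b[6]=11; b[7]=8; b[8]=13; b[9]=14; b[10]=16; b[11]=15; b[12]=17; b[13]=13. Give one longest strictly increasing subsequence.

5, 9, 11, 13, 14, 16, 17

Patience tails give the LIS length; then backtrack through the dp parents:
10 → extends → [10]
12 → extends → [10, 12]
5 → replaces 10 → [5, 12]
9 → replaces 12 → [5, 9]
9 → already a tail → [5, 9]
11 → extends → [5, 9, 11]
8 → replaces 9 → [5, 8, 11]
13 → extends → [5, 8, 11, 13]
14 → extends → [5, 8, 11, 13, 14]
16 → extends → [5, 8, 11, 13, 14, 16]
15 → replaces 16 → [5, 8, 11, 13, 14, 15]
17 → extends → [5, 8, 11, 13, 14, 15, 17]
13 → already a tail → [5, 8, 11, 13, 14, 15, 17]
Length 7; one witness is 5, 9, 11, 13, 14, 16, 17.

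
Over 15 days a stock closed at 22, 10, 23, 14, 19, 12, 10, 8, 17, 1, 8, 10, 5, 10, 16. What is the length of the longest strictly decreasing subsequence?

6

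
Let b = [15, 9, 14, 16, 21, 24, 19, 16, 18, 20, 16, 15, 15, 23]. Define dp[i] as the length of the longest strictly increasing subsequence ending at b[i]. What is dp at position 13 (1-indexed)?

3

dp[i] = 1 + max{dp[j] : j<i, b[j]<b[i]} (or 1 if no such j):
i:      1  2  3  4  5  6  7  8  9 10 11 12 13 14
b[i]:  15  9 14 16 21 24 19 16 18 20 16 15 15 23
dp:     1  1  2  3  4  5  4  3  4  5  3  3  3  6
At index 13 the value is 3.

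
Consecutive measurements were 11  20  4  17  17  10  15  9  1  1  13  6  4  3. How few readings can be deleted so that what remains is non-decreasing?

11

Fewest deletions = n − (longest non-decreasing subsequence).
Patience tails:
11 → extends → [11]
20 → extends → [11, 20]
4 → replaces 11 → [4, 20]
17 → replaces 20 → [4, 17]
17 → extends → [4, 17, 17]
10 → replaces 17 → [4, 10, 17]
15 → replaces 17 → [4, 10, 15]
9 → replaces 10 → [4, 9, 15]
1 → replaces 4 → [1, 9, 15]
1 → replaces 9 → [1, 1, 15]
13 → replaces 15 → [1, 1, 13]
6 → replaces 13 → [1, 1, 6]
4 → replaces 6 → [1, 1, 4]
3 → replaces 4 → [1, 1, 3]
Longest non-decreasing subsequence has length 3, so deletions = 14 − 3 = 11.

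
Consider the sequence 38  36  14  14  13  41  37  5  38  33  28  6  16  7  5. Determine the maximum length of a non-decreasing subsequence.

Track the smallest tail for each achievable length (allowing ties):
38 → extends → [38]
36 → replaces 38 → [36]
14 → replaces 36 → [14]
14 → extends → [14, 14]
13 → replaces 14 → [13, 14]
41 → extends → [13, 14, 41]
37 → replaces 41 → [13, 14, 37]
5 → replaces 13 → [5, 14, 37]
38 → extends → [5, 14, 37, 38]
33 → replaces 37 → [5, 14, 33, 38]
28 → replaces 33 → [5, 14, 28, 38]
6 → replaces 14 → [5, 6, 28, 38]
16 → replaces 28 → [5, 6, 16, 38]
7 → replaces 16 → [5, 6, 7, 38]
5 → replaces 6 → [5, 5, 7, 38]
Four tails, so the longest non-decreasing subsequence has length 4 (e.g. 14, 14, 37, 38).

4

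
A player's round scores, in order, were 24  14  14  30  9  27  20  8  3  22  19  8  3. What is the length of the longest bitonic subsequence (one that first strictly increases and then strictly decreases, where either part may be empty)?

7

inc[i] = longest strictly increasing subsequence ending at i; dec[i] = longest strictly decreasing subsequence starting at i:
i:      1  2  3  4  5  6  7  8  9 10 11 12 13
a[i]:  24 14 14 30  9 27 20  8  3 22 19  8  3
inc:    1  1  1  2  1  2  2  1  1  3  2  2  1
dec:    5  4  4  6  3  5  4  2  1  4  3  2  1
Best peak at i=4 (value 30): inc=2, dec=6, length 2+6−1 = 7.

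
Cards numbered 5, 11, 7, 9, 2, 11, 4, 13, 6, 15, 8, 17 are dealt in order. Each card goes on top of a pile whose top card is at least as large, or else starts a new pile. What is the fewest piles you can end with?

7

The minimum number of non-increasing subsequences covering a sequence equals the length of its longest strictly increasing subsequence.
LIS length is 7 (e.g. 5, 7, 9, 11, 13, 15, 17), so 7 piles are needed.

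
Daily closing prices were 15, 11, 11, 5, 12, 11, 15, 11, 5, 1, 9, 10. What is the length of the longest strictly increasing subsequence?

3

Track the smallest tail for each achievable length (strict):
15 → extends → [15]
11 → replaces 15 → [11]
11 → already a tail → [11]
5 → replaces 11 → [5]
12 → extends → [5, 12]
11 → replaces 12 → [5, 11]
15 → extends → [5, 11, 15]
11 → already a tail → [5, 11, 15]
5 → already a tail → [5, 11, 15]
1 → replaces 5 → [1, 11, 15]
9 → replaces 11 → [1, 9, 15]
10 → replaces 15 → [1, 9, 10]
Three tails, so the longest strictly increasing subsequence has length 3 (e.g. 11, 12, 15).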